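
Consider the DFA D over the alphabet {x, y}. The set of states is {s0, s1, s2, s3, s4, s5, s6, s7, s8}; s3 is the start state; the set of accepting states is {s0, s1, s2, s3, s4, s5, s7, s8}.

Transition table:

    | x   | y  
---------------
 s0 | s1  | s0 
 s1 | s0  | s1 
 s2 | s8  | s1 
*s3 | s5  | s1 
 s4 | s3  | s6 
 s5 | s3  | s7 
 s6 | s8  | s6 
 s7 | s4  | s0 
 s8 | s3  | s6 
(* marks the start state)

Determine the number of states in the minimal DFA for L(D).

6

Reachable states from the start: {s0,s1,s3,s4,s5,s6,s7,s8}. Unreachable: {s2} — drop them.
Start with accepting vs non-accepting: {s0,s1,s3,s4,s5,s7,s8} | {s6}.
On input y, block {s0,s1,s3,s4,s5,s7,s8} splits into {s0,s1,s3,s5,s7} and {s4,s8}.
On input x, block {s0,s1,s3,s5,s7} splits into {s0,s1,s3,s5} and {s7}.
On input y, block {s0,s1,s3,s5} splits into {s0,s1,s3} and {s5}.
On input x, block {s0,s1,s3} splits into {s0,s1} and {s3}.
No further refinement is possible. Final partition (6 blocks): {s0,s1} | {s6} | {s4,s8} | {s7} | {s5} | {s3}.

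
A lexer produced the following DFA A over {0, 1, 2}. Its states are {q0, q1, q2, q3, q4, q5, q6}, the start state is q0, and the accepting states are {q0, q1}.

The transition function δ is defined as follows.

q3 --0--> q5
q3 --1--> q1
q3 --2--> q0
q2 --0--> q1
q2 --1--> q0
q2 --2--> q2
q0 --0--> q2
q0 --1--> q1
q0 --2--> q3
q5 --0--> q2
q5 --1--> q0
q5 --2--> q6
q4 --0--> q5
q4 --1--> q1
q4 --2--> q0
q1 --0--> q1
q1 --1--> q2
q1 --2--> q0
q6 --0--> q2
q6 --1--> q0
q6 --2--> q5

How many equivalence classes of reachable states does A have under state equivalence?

States {q4} cannot be reached from the start state, so discard them.
P0 = {q0,q1} | {q2,q3,q5,q6}.
Split {q0,q1} by δ(·,0) → {q0} and {q1}.
On input 0, block {q2,q3,q5,q6} splits into {q3,q5,q6} and {q2}.
Refine {q3,q5,q6} on symbol 0: members go to different blocks, giving {q5,q6} and {q3}.
No further refinement is possible. Final partition (5 blocks): {q0} | {q5,q6} | {q1} | {q2} | {q3}.

5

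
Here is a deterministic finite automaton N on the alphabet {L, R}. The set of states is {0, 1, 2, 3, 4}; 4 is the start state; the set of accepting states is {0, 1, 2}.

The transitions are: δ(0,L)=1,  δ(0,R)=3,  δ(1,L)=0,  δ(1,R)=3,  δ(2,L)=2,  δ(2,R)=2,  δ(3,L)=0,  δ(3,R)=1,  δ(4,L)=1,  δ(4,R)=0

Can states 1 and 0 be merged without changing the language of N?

States {2} cannot be reached from the start state, so discard them.
P0 = {0,1} | {3,4}.
No further refinement is possible. Final partition (2 blocks): {0,1} | {3,4}.
1 and 0 lie in the same block of the stable partition, so they are equivalent — no string distinguishes them.

Yes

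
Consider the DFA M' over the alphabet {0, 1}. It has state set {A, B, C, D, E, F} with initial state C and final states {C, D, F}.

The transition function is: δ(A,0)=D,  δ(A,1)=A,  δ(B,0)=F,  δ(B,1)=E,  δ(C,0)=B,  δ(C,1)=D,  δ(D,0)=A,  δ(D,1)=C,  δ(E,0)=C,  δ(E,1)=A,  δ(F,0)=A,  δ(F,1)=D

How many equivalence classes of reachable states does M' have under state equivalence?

Initial partition by acceptance: {C,D,F} | {A,B,E}.
Stable partition: {C,D,F} | {A,B,E} — 2 equivalence classes.

2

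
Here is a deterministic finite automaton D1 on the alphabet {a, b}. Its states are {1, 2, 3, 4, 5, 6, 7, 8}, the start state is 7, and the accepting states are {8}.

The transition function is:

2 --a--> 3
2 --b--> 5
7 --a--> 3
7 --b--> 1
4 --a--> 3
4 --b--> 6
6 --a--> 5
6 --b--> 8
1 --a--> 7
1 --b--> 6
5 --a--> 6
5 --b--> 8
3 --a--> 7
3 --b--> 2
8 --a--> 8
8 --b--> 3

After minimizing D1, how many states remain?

4

Reachable states from the start: {1,2,3,5,6,7,8}. Unreachable: {4} — drop them.
P0 = {8} | {1,2,3,5,6,7}.
On input b, block {1,2,3,5,6,7} splits into {1,2,3,7} and {5,6}.
On input b, block {1,2,3,7} splits into {1,2} and {3,7}.
Stable partition: {8} | {1,2} | {5,6} | {3,7} — 4 equivalence classes.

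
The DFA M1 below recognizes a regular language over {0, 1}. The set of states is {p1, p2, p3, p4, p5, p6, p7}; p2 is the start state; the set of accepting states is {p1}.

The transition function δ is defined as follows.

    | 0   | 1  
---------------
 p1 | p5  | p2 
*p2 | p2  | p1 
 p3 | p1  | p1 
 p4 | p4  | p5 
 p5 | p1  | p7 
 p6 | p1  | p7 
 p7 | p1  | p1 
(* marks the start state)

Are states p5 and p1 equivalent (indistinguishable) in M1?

No

Reachable states from the start: {p1,p2,p5,p7}. Unreachable: {p3,p4,p6} — drop them.
Initial partition by acceptance: {p1} | {p2,p5,p7}.
Split {p2,p5,p7} by δ(·,0) → {p5,p7} and {p2}.
On input 1, block {p5,p7} splits into {p5} and {p7}.
No further refinement is possible. Final partition (4 blocks): {p1} | {p5} | {p2} | {p7}.
p5 and p1 end up in different blocks, so they are distinguishable. For instance, the string 'ε' is accepted from only p1.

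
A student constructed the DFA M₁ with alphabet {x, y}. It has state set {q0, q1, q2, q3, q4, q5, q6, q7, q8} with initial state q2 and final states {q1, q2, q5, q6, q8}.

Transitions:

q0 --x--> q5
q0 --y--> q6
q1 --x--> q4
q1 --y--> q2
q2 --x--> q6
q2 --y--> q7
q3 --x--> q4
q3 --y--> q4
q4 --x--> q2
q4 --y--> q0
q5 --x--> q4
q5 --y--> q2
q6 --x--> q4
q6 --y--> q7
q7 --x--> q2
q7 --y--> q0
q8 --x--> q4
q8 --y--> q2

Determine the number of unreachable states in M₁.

3

Starting at q2 and following transitions, the reachable set is {q0, q2, q4, q5, q6, q7}. That leaves q1, q3, q8 unreachable — 3 in total.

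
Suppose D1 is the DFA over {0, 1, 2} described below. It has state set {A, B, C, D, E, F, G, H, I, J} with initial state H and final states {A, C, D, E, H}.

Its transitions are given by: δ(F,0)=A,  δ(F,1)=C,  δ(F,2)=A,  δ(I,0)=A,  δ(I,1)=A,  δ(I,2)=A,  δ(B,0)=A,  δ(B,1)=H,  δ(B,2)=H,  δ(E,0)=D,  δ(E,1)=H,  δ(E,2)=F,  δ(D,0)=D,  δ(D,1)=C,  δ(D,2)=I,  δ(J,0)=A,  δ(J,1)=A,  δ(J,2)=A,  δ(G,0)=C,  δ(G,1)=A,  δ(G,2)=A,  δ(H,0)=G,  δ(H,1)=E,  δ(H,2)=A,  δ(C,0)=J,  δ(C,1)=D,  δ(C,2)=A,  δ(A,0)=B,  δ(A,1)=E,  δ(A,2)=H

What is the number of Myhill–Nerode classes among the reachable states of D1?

All states are reachable from the start state.
P0 = {A,C,D,E,H} | {B,F,G,I,J}.
Refine {A,C,D,E,H} on symbol 0: members go to different blocks, giving {A,C,H} and {D,E}.
No further refinement is possible. Final partition (3 blocks): {A,C,H} | {B,F,G,I,J} | {D,E}.

3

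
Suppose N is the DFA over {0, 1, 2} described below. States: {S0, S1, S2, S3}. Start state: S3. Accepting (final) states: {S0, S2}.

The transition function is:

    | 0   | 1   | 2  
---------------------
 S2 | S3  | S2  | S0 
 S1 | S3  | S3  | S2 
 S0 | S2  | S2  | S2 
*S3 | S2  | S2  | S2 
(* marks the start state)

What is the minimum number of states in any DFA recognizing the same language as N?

States {S1} cannot be reached from the start state, so discard them.
Initial partition by acceptance: {S0,S2} | {S3}.
Refine {S0,S2} on symbol 0: members go to different blocks, giving {S0} and {S2}.
Stable partition: {S0} | {S3} | {S2} — 3 equivalence classes.

3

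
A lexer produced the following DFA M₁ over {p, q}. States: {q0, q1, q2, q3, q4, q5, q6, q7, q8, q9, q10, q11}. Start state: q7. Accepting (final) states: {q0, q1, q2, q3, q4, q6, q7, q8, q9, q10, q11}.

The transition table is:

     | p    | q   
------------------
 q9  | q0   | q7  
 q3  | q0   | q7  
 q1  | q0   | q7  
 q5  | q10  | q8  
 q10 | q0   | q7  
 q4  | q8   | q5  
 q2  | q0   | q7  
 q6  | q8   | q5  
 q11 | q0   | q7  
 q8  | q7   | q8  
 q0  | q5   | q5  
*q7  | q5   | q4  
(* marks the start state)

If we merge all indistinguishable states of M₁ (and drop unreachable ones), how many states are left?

Reachable states from the start: {q0,q4,q5,q7,q8,q10}. Unreachable: {q1,q2,q3,q6,q9,q11} — drop them.
P0 = {q0,q4,q7,q8,q10} | {q5}.
On input p, block {q0,q4,q7,q8,q10} splits into {q4,q8,q10} and {q0,q7}.
Refine {q4,q8,q10} on symbol p: members go to different blocks, giving {q8,q10} and {q4}.
Split {q8,q10} by δ(·,q) → {q8} and {q10}.
Refine {q0,q7} on symbol q: members go to different blocks, giving {q0} and {q7}.
The partition is now stable with 6 blocks: {q8} | {q5} | {q0} | {q4} | {q10} | {q7}.

6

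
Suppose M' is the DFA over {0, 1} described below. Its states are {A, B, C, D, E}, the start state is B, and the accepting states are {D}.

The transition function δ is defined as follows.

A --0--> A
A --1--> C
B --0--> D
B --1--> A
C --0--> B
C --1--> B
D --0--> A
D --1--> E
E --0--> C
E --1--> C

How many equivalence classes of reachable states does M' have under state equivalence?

5

All states are reachable from the start state.
Initial partition by acceptance: {D} | {A,B,C,E}.
Split {A,B,C,E} by δ(·,0) → {A,C,E} and {B}.
Split {A,C,E} by δ(·,0) → {A,E} and {C}.
On input 0, block {A,E} splits into {A} and {E}.
Stable partition: {D} | {A} | {B} | {C} | {E} — 5 equivalence classes.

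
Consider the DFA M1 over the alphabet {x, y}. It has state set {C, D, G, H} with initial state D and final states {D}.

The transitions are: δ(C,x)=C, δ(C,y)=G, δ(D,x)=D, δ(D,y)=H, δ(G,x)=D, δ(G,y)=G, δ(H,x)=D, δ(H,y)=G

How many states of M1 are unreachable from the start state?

1

Starting at D and following transitions, the reachable set is {D, G, H}. That leaves C unreachable — 1 in total.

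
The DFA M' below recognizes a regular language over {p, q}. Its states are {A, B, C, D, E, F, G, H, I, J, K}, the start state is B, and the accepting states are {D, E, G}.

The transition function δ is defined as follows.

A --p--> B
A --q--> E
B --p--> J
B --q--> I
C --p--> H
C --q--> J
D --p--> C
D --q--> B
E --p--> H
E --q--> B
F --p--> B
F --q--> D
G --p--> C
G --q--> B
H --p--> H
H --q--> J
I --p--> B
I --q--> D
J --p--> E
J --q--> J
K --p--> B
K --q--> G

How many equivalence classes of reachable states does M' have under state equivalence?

5

First remove the unreachable states {A,F,G,K}; 7 states remain.
P0 = {D,E} | {B,C,H,I,J}.
Split {B,C,H,I,J} by δ(·,p) → {B,C,H,I} and {J}.
Refine {B,C,H,I} on symbol p: members go to different blocks, giving {C,H,I} and {B}.
On input p, block {C,H,I} splits into {C,H} and {I}.
Stable partition: {D,E} | {C,H} | {J} | {B} | {I} — 5 equivalence classes.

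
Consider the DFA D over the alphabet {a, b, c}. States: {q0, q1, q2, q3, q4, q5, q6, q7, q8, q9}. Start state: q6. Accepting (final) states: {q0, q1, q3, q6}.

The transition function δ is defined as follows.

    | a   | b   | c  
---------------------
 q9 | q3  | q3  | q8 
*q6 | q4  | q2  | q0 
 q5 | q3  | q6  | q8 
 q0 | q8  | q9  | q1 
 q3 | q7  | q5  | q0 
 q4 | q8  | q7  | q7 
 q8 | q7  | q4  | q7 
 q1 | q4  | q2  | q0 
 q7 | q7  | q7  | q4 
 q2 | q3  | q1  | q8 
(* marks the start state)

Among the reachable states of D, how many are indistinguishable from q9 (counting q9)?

3

P0 = {q0,q1,q3,q6} | {q2,q4,q5,q7,q8,q9}.
Split {q2,q4,q5,q7,q8,q9} by δ(·,a) → {q2,q5,q9} and {q4,q7,q8}.
The partition is now stable with 3 blocks: {q0,q1,q3,q6} | {q2,q5,q9} | {q4,q7,q8}.
State q9 belongs to the block {q2,q5,q9}, which has 3 states.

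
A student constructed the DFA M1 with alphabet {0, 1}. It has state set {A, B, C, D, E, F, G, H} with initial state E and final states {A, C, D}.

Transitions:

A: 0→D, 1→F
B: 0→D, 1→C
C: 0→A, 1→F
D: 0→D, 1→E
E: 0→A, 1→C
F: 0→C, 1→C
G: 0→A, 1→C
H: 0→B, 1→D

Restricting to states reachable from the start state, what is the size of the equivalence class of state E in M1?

States {B,G,H} cannot be reached from the start state, so discard them.
P0 = {A,C,D} | {E,F}.
The partition is now stable with 2 blocks: {A,C,D} | {E,F}.
The equivalence class containing E is {E,F}, of size 2.

2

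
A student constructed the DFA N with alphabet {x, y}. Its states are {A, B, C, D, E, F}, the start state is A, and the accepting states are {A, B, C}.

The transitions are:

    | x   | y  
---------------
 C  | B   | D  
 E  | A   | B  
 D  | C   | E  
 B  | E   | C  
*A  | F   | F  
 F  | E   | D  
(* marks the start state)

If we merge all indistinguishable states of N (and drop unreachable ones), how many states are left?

All states are reachable from the start state.
P0 = {A,B,C} | {D,E,F}.
On input x, block {A,B,C} splits into {A,B} and {C}.
Refine {A,B} on symbol y: members go to different blocks, giving {A} and {B}.
Split {D,E,F} by δ(·,x) → {D} and {E} and {F}.
The partition is now stable with 6 blocks: {A} | {D} | {C} | {B} | {E} | {F}.

6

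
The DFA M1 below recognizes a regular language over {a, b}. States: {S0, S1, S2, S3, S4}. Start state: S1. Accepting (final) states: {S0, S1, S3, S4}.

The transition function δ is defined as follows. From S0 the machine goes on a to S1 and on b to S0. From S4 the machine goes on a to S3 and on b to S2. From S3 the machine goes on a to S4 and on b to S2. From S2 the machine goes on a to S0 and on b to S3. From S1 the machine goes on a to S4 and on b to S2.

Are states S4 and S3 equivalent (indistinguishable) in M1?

Start with accepting vs non-accepting: {S0,S1,S3,S4} | {S2}.
Split {S0,S1,S3,S4} by δ(·,b) → {S1,S3,S4} and {S0}.
Stable partition: {S1,S3,S4} | {S2} | {S0} — 3 equivalence classes.
S4 and S3 lie in the same block of the stable partition, so they are equivalent — no string distinguishes them.

Yes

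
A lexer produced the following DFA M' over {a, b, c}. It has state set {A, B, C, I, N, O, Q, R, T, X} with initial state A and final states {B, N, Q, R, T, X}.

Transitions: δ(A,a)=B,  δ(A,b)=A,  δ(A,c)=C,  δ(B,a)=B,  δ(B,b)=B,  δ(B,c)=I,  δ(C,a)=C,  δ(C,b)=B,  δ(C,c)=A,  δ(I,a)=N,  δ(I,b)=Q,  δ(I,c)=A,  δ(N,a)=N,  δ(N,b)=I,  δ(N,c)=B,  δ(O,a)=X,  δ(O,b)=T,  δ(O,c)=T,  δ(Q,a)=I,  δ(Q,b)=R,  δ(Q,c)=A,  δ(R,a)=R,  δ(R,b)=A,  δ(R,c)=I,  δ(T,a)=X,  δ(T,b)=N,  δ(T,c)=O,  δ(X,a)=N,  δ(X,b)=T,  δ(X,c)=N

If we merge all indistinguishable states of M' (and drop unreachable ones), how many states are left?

Reachable states from the start: {A,B,C,I,N,Q,R}. Unreachable: {O,T,X} — drop them.
Start with accepting vs non-accepting: {B,N,Q,R} | {A,C,I}.
On input a, block {B,N,Q,R} splits into {B,N,R} and {Q}.
Split {B,N,R} by δ(·,b) → {N,R} and {B}.
Refine {N,R} on symbol c: members go to different blocks, giving {R} and {N}.
Split {A,C,I} by δ(·,a) → {C} and {A} and {I}.
Stable partition: {R} | {C} | {Q} | {B} | {N} | {A} | {I} — 7 equivalence classes.

7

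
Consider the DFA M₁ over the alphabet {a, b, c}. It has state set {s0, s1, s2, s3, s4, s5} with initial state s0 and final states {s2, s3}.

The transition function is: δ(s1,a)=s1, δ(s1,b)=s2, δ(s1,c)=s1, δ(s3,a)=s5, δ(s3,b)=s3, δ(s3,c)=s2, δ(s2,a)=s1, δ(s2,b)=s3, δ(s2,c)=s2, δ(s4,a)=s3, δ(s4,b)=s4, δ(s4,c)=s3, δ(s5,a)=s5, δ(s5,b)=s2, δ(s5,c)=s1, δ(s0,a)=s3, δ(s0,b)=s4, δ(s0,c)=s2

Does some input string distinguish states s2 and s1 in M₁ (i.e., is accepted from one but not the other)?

Yes

All states are reachable from the start state.
Initial partition by acceptance: {s2,s3} | {s0,s1,s4,s5}.
Refine {s0,s1,s4,s5} on symbol a: members go to different blocks, giving {s0,s4} and {s1,s5}.
The partition is now stable with 3 blocks: {s2,s3} | {s0,s4} | {s1,s5}.
s2 and s1 end up in different blocks, so they are distinguishable. For instance, the string 'ε' is accepted from only s2.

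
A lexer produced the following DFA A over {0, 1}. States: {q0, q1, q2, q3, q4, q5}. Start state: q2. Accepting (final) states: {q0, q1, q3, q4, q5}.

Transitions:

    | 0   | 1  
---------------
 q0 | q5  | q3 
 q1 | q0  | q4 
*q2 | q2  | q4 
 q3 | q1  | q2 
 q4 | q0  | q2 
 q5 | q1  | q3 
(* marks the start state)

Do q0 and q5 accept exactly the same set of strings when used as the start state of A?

Start with accepting vs non-accepting: {q0,q1,q3,q4,q5} | {q2}.
On input 1, block {q0,q1,q3,q4,q5} splits into {q0,q1,q5} and {q3,q4}.
No further refinement is possible. Final partition (3 blocks): {q0,q1,q5} | {q2} | {q3,q4}.
q0 and q5 lie in the same block of the stable partition, so they are equivalent — no string distinguishes them.

Yes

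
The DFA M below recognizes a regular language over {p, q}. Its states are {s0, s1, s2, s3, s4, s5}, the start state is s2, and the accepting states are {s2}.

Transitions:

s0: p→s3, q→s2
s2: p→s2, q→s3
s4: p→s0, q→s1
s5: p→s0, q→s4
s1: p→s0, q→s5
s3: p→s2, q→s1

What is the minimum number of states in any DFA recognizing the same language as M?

All states are reachable from the start state.
P0 = {s2} | {s0,s1,s3,s4,s5}.
Split {s0,s1,s3,s4,s5} by δ(·,p) → {s0,s1,s4,s5} and {s3}.
Split {s0,s1,s4,s5} by δ(·,p) → {s1,s4,s5} and {s0}.
The partition is now stable with 4 blocks: {s2} | {s1,s4,s5} | {s3} | {s0}.

4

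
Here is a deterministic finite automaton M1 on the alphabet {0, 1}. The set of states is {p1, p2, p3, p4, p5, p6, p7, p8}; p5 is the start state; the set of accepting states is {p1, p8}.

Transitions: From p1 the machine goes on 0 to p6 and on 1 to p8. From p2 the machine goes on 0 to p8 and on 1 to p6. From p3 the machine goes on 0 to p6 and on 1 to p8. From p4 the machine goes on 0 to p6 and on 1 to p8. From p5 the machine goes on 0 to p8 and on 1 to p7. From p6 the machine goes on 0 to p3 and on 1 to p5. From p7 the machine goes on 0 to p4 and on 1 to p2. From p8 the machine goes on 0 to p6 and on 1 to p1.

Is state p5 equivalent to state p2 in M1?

Start with accepting vs non-accepting: {p1,p8} | {p2,p3,p4,p5,p6,p7}.
Split {p2,p3,p4,p5,p6,p7} by δ(·,0) → {p3,p4,p6,p7} and {p2,p5}.
Split {p3,p4,p6,p7} by δ(·,1) → {p3,p4} and {p6,p7}.
Stable partition: {p1,p8} | {p3,p4} | {p2,p5} | {p6,p7} — 4 equivalence classes.
p5 and p2 lie in the same block of the stable partition, so they are equivalent — no string distinguishes them.

Yes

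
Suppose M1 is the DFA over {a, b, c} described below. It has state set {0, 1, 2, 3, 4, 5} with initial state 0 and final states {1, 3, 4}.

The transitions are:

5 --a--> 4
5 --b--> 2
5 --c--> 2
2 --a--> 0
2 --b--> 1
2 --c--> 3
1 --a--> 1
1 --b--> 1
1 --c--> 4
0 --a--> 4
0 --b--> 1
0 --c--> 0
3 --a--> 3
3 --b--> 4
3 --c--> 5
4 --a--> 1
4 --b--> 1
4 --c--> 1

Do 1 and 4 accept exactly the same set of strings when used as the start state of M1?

States {2,3,5} cannot be reached from the start state, so discard them.
P0 = {1,4} | {0}.
No further refinement is possible. Final partition (2 blocks): {1,4} | {0}.
1 and 4 lie in the same block of the stable partition, so they are equivalent — no string distinguishes them.

Yes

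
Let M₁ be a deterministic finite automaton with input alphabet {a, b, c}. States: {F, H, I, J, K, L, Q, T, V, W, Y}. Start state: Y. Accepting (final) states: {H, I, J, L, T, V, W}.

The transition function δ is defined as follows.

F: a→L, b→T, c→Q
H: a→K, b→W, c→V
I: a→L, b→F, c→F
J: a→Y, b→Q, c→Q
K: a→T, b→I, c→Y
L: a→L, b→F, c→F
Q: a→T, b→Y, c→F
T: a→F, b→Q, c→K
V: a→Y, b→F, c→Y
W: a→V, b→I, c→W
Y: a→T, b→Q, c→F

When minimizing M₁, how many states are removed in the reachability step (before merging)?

Starting at Y and following transitions, the reachable set is {F, I, K, L, Q, T, Y}. That leaves H, J, V, W unreachable — 4 in total.

4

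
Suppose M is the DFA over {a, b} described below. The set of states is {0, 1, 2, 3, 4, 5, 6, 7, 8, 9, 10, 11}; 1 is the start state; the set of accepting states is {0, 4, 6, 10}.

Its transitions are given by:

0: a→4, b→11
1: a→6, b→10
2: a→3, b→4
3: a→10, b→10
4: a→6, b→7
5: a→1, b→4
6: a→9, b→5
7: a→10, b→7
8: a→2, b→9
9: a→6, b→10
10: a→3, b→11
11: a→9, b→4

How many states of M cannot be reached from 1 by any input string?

3

No path from 1 leads to 0, 2, 8; the other 9 states are all reachable.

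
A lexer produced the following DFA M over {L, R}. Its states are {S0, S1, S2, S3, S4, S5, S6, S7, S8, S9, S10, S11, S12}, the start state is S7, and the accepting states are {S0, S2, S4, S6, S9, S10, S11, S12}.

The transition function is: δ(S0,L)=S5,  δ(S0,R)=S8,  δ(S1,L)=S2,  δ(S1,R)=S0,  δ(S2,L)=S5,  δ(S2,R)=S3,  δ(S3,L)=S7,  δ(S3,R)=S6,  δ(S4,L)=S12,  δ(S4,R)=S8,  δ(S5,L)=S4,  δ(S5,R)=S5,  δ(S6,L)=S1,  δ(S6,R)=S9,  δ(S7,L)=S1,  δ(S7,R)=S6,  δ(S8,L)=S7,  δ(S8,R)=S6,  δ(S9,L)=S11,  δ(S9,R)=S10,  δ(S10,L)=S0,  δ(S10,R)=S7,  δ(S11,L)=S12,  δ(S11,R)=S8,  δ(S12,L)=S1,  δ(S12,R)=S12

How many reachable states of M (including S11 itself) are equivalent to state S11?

All states are reachable from the start state.
Start with accepting vs non-accepting: {S0,S2,S4,S6,S9,S10,S11,S12} | {S1,S3,S5,S7,S8}.
Refine {S0,S2,S4,S6,S9,S10,S11,S12} on symbol L: members go to different blocks, giving {S0,S2,S6,S12} and {S4,S9,S10,S11}.
On input R, block {S0,S2,S6,S12} splits into {S0,S2} and {S6} and {S12}.
Split {S1,S3,S5,S7,S8} by δ(·,L) → {S3,S7,S8} and {S1} and {S5}.
Split {S3,S7,S8} by δ(·,L) → {S3,S8} and {S7}.
Split {S4,S9,S10,S11} by δ(·,L) → {S4,S11} and {S9} and {S10}.
The partition is now stable with 10 blocks: {S0,S2} | {S3,S8} | {S4,S11} | {S6} | {S12} | {S1} | {S5} | {S7} | {S9} | {S10}.
State S11 belongs to the block {S4,S11}, which has 2 states.

2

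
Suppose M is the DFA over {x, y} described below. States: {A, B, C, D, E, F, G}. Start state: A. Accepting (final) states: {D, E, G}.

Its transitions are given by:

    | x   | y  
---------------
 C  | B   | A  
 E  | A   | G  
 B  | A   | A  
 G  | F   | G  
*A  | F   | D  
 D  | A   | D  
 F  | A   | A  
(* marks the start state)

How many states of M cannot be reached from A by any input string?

No path from A leads to B, C, E, G; the other 3 states are all reachable.

4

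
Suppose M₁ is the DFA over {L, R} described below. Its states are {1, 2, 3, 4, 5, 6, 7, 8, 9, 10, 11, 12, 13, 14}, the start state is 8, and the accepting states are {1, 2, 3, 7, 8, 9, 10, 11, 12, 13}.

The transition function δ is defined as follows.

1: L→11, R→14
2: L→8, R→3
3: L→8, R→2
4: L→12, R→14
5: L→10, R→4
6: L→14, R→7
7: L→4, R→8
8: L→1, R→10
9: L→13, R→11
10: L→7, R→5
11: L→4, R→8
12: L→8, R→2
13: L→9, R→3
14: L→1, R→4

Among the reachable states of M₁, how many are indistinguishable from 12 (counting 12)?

First remove the unreachable states {6,9,13}; 11 states remain.
Start with accepting vs non-accepting: {1,2,3,7,8,10,11,12} | {4,5,14}.
Refine {1,2,3,7,8,10,11,12} on symbol L: members go to different blocks, giving {1,2,3,8,10,12} and {7,11}.
Split {1,2,3,8,10,12} by δ(·,L) → {2,3,8,12} and {1,10}.
Refine {2,3,8,12} on symbol L: members go to different blocks, giving {2,3,12} and {8}.
On input L, block {4,5,14} splits into {5,14} and {4}.
No further refinement is possible. Final partition (6 blocks): {2,3,12} | {5,14} | {7,11} | {1,10} | {8} | {4}.
State 12 belongs to the block {2,3,12}, which has 3 states.

3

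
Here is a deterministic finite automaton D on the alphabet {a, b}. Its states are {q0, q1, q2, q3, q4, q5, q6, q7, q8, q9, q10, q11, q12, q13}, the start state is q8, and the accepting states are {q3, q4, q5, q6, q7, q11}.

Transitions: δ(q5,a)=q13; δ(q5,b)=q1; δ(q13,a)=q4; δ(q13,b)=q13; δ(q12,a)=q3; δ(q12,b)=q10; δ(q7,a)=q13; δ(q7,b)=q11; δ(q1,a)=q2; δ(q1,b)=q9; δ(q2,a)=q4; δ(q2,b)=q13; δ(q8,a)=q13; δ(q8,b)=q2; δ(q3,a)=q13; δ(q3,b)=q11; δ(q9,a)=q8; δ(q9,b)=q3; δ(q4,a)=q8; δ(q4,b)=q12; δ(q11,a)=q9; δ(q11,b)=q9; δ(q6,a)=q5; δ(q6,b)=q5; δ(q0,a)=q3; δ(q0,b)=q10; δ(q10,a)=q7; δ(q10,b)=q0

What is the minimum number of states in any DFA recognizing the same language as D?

States {q1,q5,q6} cannot be reached from the start state, so discard them.
Initial partition by acceptance: {q3,q4,q7,q11} | {q0,q2,q8,q9,q10,q12,q13}.
Refine {q3,q4,q7,q11} on symbol b: members go to different blocks, giving {q3,q7} and {q4,q11}.
Split {q0,q2,q8,q9,q10,q12,q13} by δ(·,a) → {q0,q10,q12} and {q2,q13} and {q8,q9}.
Refine {q4,q11} on symbol b: members go to different blocks, giving {q4} and {q11}.
Refine {q8,q9} on symbol a: members go to different blocks, giving {q8} and {q9}.
Stable partition: {q3,q7} | {q0,q10,q12} | {q4} | {q2,q13} | {q8} | {q11} | {q9} — 7 equivalence classes.

7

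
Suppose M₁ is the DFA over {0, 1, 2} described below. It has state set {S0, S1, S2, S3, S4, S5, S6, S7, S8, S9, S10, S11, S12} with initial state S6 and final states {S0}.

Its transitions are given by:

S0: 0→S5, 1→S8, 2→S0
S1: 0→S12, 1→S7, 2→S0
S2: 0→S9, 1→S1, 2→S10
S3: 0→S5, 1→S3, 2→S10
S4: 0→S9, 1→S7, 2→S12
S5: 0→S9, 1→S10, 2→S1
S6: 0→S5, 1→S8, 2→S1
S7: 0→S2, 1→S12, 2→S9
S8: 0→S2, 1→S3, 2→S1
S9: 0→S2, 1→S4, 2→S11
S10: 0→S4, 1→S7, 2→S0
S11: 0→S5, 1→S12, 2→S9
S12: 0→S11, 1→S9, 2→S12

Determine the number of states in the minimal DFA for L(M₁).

6

Every state is reachable, so we keep all 13.
Start with accepting vs non-accepting: {S0} | {S1,S2,S3,S4,S5,S6,S7,S8,S9,S10,S11,S12}.
On input 2, block {S1,S2,S3,S4,S5,S6,S7,S8,S9,S10,S11,S12} splits into {S2,S3,S4,S5,S6,S7,S8,S9,S11,S12} and {S1,S10}.
Split {S2,S3,S4,S5,S6,S7,S8,S9,S11,S12} by δ(·,1) → {S3,S4,S6,S7,S8,S9,S11,S12} and {S2,S5}.
Refine {S3,S4,S6,S7,S8,S9,S11,S12} on symbol 0: members go to different blocks, giving {S3,S6,S7,S8,S9,S11} and {S4,S12}.
On input 1, block {S3,S6,S7,S8,S9,S11} splits into {S3,S6,S8} and {S7,S9,S11}.
The partition is now stable with 6 blocks: {S0} | {S3,S6,S8} | {S1,S10} | {S2,S5} | {S4,S12} | {S7,S9,S11}.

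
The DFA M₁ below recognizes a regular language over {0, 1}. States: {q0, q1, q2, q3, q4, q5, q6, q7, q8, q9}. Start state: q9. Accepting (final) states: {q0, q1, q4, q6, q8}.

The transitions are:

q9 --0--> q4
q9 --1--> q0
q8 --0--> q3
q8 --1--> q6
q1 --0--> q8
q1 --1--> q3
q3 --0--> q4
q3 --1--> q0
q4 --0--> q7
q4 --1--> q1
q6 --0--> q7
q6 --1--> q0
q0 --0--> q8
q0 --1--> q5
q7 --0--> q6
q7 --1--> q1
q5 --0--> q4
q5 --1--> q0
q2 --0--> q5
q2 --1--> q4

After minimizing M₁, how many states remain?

4

Reachable states from the start: {q0,q1,q3,q4,q5,q6,q7,q8,q9}. Unreachable: {q2} — drop them.
Start with accepting vs non-accepting: {q0,q1,q4,q6,q8} | {q3,q5,q7,q9}.
On input 0, block {q0,q1,q4,q6,q8} splits into {q4,q6,q8} and {q0,q1}.
Refine {q4,q6,q8} on symbol 1: members go to different blocks, giving {q4,q6} and {q8}.
Stable partition: {q4,q6} | {q3,q5,q7,q9} | {q0,q1} | {q8} — 4 equivalence classes.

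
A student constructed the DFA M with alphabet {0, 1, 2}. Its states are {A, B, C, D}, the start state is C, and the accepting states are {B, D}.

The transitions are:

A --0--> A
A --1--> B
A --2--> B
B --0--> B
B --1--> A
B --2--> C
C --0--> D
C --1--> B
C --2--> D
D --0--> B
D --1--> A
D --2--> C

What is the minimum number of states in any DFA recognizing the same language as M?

3

Every state is reachable, so we keep all 4.
P0 = {B,D} | {A,C}.
Split {A,C} by δ(·,0) → {A} and {C}.
The partition is now stable with 3 blocks: {B,D} | {A} | {C}.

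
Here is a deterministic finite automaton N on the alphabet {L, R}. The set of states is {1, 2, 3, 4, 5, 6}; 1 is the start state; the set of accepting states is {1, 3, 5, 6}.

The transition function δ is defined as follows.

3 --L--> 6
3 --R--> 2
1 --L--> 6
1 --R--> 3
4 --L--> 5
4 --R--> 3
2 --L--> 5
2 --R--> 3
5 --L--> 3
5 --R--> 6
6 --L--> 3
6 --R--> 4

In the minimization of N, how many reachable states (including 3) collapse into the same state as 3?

Initial partition by acceptance: {1,3,5,6} | {2,4}.
Refine {1,3,5,6} on symbol R: members go to different blocks, giving {1,5} and {3,6}.
Stable partition: {1,5} | {2,4} | {3,6} — 3 equivalence classes.
State 3 belongs to the block {3,6}, which has 2 states.

2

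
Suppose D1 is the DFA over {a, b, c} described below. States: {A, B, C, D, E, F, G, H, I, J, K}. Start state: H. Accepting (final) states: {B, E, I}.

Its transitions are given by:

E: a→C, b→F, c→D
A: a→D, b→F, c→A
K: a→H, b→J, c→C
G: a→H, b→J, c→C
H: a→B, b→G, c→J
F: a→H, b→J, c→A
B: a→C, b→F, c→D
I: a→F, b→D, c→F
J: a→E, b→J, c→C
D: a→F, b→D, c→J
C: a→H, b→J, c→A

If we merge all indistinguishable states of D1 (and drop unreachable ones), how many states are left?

7

Reachable states from the start: {A,B,C,D,E,F,G,H,J}. Unreachable: {I,K} — drop them.
Initial partition by acceptance: {B,E} | {A,C,D,F,G,H,J}.
Split {A,C,D,F,G,H,J} by δ(·,a) → {A,C,D,F,G} and {H,J}.
On input a, block {A,C,D,F,G} splits into {C,F,G} and {A,D}.
Split {C,F,G} by δ(·,c) → {C,F} and {G}.
Split {H,J} by δ(·,b) → {H} and {J}.
On input a, block {A,D} splits into {A} and {D}.
No further refinement is possible. Final partition (7 blocks): {B,E} | {C,F} | {H} | {A} | {G} | {J} | {D}.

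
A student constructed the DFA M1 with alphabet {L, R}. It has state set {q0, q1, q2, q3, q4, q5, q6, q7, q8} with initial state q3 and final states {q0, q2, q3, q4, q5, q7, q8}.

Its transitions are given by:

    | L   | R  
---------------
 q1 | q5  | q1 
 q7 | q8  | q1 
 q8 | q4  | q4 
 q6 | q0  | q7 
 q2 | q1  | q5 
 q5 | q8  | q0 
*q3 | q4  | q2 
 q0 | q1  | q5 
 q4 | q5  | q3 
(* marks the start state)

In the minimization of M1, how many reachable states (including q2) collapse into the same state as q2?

2

First remove the unreachable states {q6,q7}; 7 states remain.
P0 = {q0,q2,q3,q4,q5,q8} | {q1}.
Refine {q0,q2,q3,q4,q5,q8} on symbol L: members go to different blocks, giving {q3,q4,q5,q8} and {q0,q2}.
Split {q3,q4,q5,q8} by δ(·,R) → {q3,q5} and {q4,q8}.
Split {q4,q8} by δ(·,L) → {q4} and {q8}.
Refine {q3,q5} on symbol L: members go to different blocks, giving {q3} and {q5}.
No further refinement is possible. Final partition (6 blocks): {q3} | {q1} | {q0,q2} | {q4} | {q8} | {q5}.
The equivalence class containing q2 is {q0,q2}, of size 2.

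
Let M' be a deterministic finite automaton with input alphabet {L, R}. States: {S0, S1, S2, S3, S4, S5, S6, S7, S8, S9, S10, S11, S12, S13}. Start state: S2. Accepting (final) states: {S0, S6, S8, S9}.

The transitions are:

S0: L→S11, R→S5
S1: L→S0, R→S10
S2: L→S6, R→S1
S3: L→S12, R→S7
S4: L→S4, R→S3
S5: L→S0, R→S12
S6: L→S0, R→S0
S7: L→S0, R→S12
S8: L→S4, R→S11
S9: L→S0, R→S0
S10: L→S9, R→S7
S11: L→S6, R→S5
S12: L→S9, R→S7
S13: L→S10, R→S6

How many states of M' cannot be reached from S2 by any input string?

No path from S2 leads to S3, S4, S8, S13; the other 10 states are all reachable.

4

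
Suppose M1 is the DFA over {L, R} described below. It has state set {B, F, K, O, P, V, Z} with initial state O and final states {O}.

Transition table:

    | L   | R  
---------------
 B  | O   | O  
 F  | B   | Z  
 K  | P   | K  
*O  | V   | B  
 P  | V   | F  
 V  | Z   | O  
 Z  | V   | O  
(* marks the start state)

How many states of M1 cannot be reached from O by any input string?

3

No path from O leads to F, K, P; the other 4 states are all reachable.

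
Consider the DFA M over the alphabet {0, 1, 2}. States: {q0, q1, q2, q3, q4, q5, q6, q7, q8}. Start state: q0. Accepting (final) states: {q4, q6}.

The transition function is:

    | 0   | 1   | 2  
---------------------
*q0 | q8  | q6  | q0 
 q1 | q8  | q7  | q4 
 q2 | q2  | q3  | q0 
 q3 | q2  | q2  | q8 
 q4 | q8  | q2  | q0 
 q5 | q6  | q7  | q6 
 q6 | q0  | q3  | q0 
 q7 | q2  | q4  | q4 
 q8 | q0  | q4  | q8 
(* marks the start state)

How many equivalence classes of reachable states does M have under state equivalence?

States {q1,q5,q7} cannot be reached from the start state, so discard them.
Start with accepting vs non-accepting: {q4,q6} | {q0,q2,q3,q8}.
Split {q0,q2,q3,q8} by δ(·,1) → {q0,q8} and {q2,q3}.
Stable partition: {q4,q6} | {q0,q8} | {q2,q3} — 3 equivalence classes.

3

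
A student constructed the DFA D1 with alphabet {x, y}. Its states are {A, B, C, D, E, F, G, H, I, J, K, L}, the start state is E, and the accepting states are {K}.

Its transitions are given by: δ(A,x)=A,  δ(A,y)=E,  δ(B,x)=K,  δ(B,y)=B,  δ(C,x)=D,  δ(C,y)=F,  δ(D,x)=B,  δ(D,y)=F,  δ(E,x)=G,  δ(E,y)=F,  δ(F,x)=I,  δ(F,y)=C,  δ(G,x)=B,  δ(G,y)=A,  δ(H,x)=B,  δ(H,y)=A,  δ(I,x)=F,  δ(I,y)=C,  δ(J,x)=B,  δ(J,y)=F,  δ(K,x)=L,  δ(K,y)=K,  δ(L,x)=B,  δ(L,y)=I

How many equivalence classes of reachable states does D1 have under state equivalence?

5

States {H,J} cannot be reached from the start state, so discard them.
Start with accepting vs non-accepting: {K} | {A,B,C,D,E,F,G,I,L}.
Split {A,B,C,D,E,F,G,I,L} by δ(·,x) → {A,C,D,E,F,G,I,L} and {B}.
Split {A,C,D,E,F,G,I,L} by δ(·,x) → {A,C,E,F,I} and {D,G,L}.
Split {A,C,E,F,I} by δ(·,x) → {A,F,I} and {C,E}.
The partition is now stable with 5 blocks: {K} | {A,F,I} | {B} | {D,G,L} | {C,E}.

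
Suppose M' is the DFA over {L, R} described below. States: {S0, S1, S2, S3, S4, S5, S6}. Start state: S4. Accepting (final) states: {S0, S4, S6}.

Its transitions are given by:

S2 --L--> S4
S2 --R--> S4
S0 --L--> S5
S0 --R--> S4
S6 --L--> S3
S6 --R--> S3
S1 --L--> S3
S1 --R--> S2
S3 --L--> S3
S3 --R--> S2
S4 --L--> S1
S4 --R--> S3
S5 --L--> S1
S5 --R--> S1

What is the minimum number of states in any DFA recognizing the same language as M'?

Reachable states from the start: {S1,S2,S3,S4}. Unreachable: {S0,S5,S6} — drop them.
Initial partition by acceptance: {S4} | {S1,S2,S3}.
On input L, block {S1,S2,S3} splits into {S1,S3} and {S2}.
The partition is now stable with 3 blocks: {S4} | {S1,S3} | {S2}.

3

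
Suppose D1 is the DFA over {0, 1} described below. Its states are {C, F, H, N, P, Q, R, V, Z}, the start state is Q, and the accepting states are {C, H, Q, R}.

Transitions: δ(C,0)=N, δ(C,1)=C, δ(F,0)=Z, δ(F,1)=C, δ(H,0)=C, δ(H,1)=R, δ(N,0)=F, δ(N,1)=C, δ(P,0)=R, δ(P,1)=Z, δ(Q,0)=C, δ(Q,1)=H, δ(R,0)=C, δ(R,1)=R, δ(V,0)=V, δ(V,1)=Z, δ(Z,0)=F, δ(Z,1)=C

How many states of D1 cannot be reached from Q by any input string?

BFS from Q reaches {C, F, H, N, Q, R, Z}; the 2 state(s) P, V are never visited.

2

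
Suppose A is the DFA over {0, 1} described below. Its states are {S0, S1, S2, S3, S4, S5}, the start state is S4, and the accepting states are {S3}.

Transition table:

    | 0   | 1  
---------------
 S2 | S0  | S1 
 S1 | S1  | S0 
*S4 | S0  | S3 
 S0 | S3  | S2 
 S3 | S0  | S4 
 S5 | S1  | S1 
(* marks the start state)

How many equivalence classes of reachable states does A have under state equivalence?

States {S5} cannot be reached from the start state, so discard them.
Start with accepting vs non-accepting: {S3} | {S0,S1,S2,S4}.
Split {S0,S1,S2,S4} by δ(·,0) → {S1,S2,S4} and {S0}.
Refine {S1,S2,S4} on symbol 0: members go to different blocks, giving {S2,S4} and {S1}.
Split {S2,S4} by δ(·,1) → {S2} and {S4}.
No further refinement is possible. Final partition (5 blocks): {S3} | {S2} | {S0} | {S1} | {S4}.

5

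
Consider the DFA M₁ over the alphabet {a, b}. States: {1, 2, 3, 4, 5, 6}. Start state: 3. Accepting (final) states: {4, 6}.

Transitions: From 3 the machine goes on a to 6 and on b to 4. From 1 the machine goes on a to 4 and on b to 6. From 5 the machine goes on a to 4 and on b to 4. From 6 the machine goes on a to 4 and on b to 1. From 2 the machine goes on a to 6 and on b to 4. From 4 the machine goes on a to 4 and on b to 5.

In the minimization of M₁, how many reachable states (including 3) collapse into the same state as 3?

States {2} cannot be reached from the start state, so discard them.
Initial partition by acceptance: {4,6} | {1,3,5}.
Stable partition: {4,6} | {1,3,5} — 2 equivalence classes.
The equivalence class containing 3 is {1,3,5}, of size 3.

3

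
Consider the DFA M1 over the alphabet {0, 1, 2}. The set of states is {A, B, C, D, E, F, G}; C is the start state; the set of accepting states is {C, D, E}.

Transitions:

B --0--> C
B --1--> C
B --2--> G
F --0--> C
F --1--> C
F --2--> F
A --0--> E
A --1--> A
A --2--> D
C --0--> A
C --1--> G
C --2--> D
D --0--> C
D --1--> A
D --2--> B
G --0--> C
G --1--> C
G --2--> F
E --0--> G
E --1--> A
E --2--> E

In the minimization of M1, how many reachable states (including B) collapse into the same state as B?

3

Start with accepting vs non-accepting: {C,D,E} | {A,B,F,G}.
On input 0, block {C,D,E} splits into {C,E} and {D}.
Refine {C,E} on symbol 2: members go to different blocks, giving {C} and {E}.
Split {A,B,F,G} by δ(·,0) → {B,F,G} and {A}.
The partition is now stable with 5 blocks: {C} | {B,F,G} | {D} | {E} | {A}.
State B belongs to the block {B,F,G}, which has 3 states.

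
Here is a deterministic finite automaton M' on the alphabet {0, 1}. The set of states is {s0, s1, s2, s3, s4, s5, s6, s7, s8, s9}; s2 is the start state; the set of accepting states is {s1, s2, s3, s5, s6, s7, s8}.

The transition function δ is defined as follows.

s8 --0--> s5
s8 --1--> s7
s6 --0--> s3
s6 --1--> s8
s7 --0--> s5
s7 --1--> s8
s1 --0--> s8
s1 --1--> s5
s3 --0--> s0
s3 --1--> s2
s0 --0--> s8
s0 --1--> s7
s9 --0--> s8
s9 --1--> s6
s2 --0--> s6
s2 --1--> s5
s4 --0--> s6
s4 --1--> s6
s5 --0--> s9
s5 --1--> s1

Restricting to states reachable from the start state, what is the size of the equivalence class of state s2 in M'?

Reachable states from the start: {s0,s1,s2,s3,s5,s6,s7,s8,s9}. Unreachable: {s4} — drop them.
Initial partition by acceptance: {s1,s2,s3,s5,s6,s7,s8} | {s0,s9}.
Refine {s1,s2,s3,s5,s6,s7,s8} on symbol 0: members go to different blocks, giving {s1,s2,s6,s7,s8} and {s3,s5}.
Refine {s1,s2,s6,s7,s8} on symbol 0: members go to different blocks, giving {s6,s7,s8} and {s1,s2}.
The partition is now stable with 4 blocks: {s6,s7,s8} | {s0,s9} | {s3,s5} | {s1,s2}.
The equivalence class containing s2 is {s1,s2}, of size 2.

2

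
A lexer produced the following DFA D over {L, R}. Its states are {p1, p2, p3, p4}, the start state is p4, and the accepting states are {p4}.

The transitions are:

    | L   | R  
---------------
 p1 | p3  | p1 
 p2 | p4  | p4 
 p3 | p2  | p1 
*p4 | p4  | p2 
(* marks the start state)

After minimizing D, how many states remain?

States {p1,p3} cannot be reached from the start state, so discard them.
P0 = {p4} | {p2}.
Stable partition: {p4} | {p2} — 2 equivalence classes.

2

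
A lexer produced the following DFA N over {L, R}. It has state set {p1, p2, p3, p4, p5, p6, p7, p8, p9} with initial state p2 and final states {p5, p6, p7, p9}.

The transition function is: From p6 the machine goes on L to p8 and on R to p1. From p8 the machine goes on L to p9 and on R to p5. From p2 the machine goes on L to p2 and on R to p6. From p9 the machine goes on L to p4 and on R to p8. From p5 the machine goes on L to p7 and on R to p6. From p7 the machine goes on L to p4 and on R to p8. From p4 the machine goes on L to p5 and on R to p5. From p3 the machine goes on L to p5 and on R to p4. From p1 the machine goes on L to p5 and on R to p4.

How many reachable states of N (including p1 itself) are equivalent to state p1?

States {p3} cannot be reached from the start state, so discard them.
Start with accepting vs non-accepting: {p5,p6,p7,p9} | {p1,p2,p4,p8}.
Split {p5,p6,p7,p9} by δ(·,L) → {p6,p7,p9} and {p5}.
On input L, block {p1,p2,p4,p8} splits into {p1,p4} and {p2} and {p8}.
Refine {p6,p7,p9} on symbol L: members go to different blocks, giving {p7,p9} and {p6}.
Refine {p1,p4} on symbol R: members go to different blocks, giving {p1} and {p4}.
The partition is now stable with 7 blocks: {p7,p9} | {p1} | {p5} | {p2} | {p8} | {p6} | {p4}.
The equivalence class containing p1 is {p1}, of size 1.

1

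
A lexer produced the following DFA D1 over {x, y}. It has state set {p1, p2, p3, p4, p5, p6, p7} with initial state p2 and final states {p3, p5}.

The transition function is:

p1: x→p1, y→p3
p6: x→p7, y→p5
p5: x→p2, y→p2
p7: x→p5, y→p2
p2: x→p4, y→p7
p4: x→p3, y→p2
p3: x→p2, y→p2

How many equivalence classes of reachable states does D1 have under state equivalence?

First remove the unreachable states {p1,p6}; 5 states remain.
P0 = {p3,p5} | {p2,p4,p7}.
Refine {p2,p4,p7} on symbol x: members go to different blocks, giving {p4,p7} and {p2}.
No further refinement is possible. Final partition (3 blocks): {p3,p5} | {p4,p7} | {p2}.

3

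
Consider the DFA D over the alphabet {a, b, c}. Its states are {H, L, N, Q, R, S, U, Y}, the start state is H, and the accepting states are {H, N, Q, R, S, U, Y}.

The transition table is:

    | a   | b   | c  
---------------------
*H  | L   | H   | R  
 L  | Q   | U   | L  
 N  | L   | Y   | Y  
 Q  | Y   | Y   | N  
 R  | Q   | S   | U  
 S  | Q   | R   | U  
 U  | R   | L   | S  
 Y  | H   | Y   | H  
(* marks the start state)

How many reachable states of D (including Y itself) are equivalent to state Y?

1

All states are reachable from the start state.
P0 = {H,N,Q,R,S,U,Y} | {L}.
Split {H,N,Q,R,S,U,Y} by δ(·,a) → {Q,R,S,U,Y} and {H,N}.
Refine {Q,R,S,U,Y} on symbol a: members go to different blocks, giving {Q,R,S,U} and {Y}.
Refine {Q,R,S,U} on symbol a: members go to different blocks, giving {R,S,U} and {Q}.
Refine {R,S,U} on symbol a: members go to different blocks, giving {R,S} and {U}.
Refine {H,N} on symbol b: members go to different blocks, giving {H} and {N}.
No further refinement is possible. Final partition (7 blocks): {R,S} | {L} | {H} | {Y} | {Q} | {U} | {N}.
The equivalence class containing Y is {Y}, of size 1.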